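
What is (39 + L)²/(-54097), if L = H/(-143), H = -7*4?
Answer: -31416025/1106229553 ≈ -0.028399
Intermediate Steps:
H = -28
L = 28/143 (L = -28/(-143) = -28*(-1/143) = 28/143 ≈ 0.19580)
(39 + L)²/(-54097) = (39 + 28/143)²/(-54097) = (5605/143)²*(-1/54097) = (31416025/20449)*(-1/54097) = -31416025/1106229553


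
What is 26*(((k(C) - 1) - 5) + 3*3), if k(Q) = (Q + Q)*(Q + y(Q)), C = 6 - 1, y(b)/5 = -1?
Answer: 78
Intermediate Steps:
y(b) = -5 (y(b) = 5*(-1) = -5)
C = 5
k(Q) = 2*Q*(-5 + Q) (k(Q) = (Q + Q)*(Q - 5) = (2*Q)*(-5 + Q) = 2*Q*(-5 + Q))
26*(((k(C) - 1) - 5) + 3*3) = 26*(((2*5*(-5 + 5) - 1) - 5) + 3*3) = 26*(((2*5*0 - 1) - 5) + 9) = 26*(((0 - 1) - 5) + 9) = 26*((-1 - 5) + 9) = 26*(-6 + 9) = 26*3 = 78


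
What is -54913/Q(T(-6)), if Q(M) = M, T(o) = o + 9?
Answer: -54913/3 ≈ -18304.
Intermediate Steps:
T(o) = 9 + o
-54913/Q(T(-6)) = -54913/(9 - 6) = -54913/3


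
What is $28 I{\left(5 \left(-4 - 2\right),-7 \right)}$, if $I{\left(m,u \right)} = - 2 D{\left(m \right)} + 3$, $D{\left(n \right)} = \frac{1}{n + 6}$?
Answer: $\frac{259}{3} \approx 86.333$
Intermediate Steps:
$D{\left(n \right)} = \frac{1}{6 + n}$
$I{\left(m,u \right)} = 3 - \frac{2}{6 + m}$ ($I{\left(m,u \right)} = - \frac{2}{6 + m} + 3 = 3 - \frac{2}{6 + m}$)
$28 I{\left(5 \left(-4 - 2\right),-7 \right)} = 28 \frac{16 + 3 \cdot 5 \left(-4 - 2\right)}{6 + 5 \left(-4 - 2\right)} = 28 \frac{16 + 3 \cdot 5 \left(-6\right)}{6 + 5 \left(-6\right)} = 28 \frac{16 + 3 \left(-30\right)}{6 - 30} = 28 \frac{16 - 90}{-24} = 28 \left(\left(- \frac{1}{24}\right) \left(-74\right)\right) = 28 \cdot \frac{37}{12} = \frac{259}{3}$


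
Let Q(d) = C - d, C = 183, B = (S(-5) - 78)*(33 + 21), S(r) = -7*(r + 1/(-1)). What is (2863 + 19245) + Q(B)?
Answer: 24235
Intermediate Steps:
S(r) = 7 - 7*r (S(r) = -7*(r - 1) = -7*(-1 + r) = 7 - 7*r)
B = -1944 (B = ((7 - 7*(-5)) - 78)*(33 + 21) = ((7 + 35) - 78)*54 = (42 - 78)*54 = -36*54 = -1944)
Q(d) = 183 - d
(2863 + 19245) + Q(B) = (2863 + 19245) + (183 - 1*(-1944)) = 22108 + (183 + 1944) = 22108 + 2127 = 24235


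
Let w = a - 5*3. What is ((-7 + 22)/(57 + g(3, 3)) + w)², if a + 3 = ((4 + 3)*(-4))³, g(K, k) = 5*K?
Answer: 278018925625/576 ≈ 4.8267e+8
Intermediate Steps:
a = -21955 (a = -3 + ((4 + 3)*(-4))³ = -3 + (7*(-4))³ = -3 + (-28)³ = -3 - 21952 = -21955)
w = -21970 (w = -21955 - 5*3 = -21955 - 15 = -21970)
((-7 + 22)/(57 + g(3, 3)) + w)² = ((-7 + 22)/(57 + 5*3) - 21970)² = (15/(57 + 15) - 21970)² = (15/72 - 21970)² = (15*(1/72) - 21970)² = (5/24 - 21970)² = (-527275/24)² = 278018925625/576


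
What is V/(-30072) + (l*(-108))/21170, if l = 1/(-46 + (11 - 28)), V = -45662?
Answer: 241679023/159156060 ≈ 1.5185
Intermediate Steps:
l = -1/63 (l = 1/(-46 - 17) = 1/(-63) = -1/63 ≈ -0.015873)
V/(-30072) + (l*(-108))/21170 = -45662/(-30072) - 1/63*(-108)/21170 = -45662*(-1/30072) + (12/7)*(1/21170) = 22831/15036 + 6/74095 = 241679023/159156060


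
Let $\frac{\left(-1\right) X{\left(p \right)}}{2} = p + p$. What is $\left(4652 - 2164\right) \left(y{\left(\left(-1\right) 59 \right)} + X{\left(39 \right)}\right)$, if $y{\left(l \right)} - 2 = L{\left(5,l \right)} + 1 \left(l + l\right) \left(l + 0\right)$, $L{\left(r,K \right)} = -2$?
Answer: $16933328$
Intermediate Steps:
$X{\left(p \right)} = - 4 p$ ($X{\left(p \right)} = - 2 \left(p + p\right) = - 2 \cdot 2 p = - 4 p$)
$y{\left(l \right)} = 2 l^{2}$ ($y{\left(l \right)} = 2 + \left(-2 + 1 \left(l + l\right) \left(l + 0\right)\right) = 2 + \left(-2 + 1 \cdot 2 l l\right) = 2 + \left(-2 + 1 \cdot 2 l^{2}\right) = 2 + \left(-2 + 2 l^{2}\right) = 2 l^{2}$)
$\left(4652 - 2164\right) \left(y{\left(\left(-1\right) 59 \right)} + X{\left(39 \right)}\right) = \left(4652 - 2164\right) \left(2 \left(\left(-1\right) 59\right)^{2} - 156\right) = 2488 \left(2 \left(-59\right)^{2} - 156\right) = 2488 \left(2 \cdot 3481 - 156\right) = 2488 \left(6962 - 156\right) = 2488 \cdot 6806 = 16933328$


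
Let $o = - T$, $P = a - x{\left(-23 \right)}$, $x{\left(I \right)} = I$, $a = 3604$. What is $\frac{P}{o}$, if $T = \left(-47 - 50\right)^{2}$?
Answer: $- \frac{3627}{9409} \approx -0.38548$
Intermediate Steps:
$T = 9409$ ($T = \left(-97\right)^{2} = 9409$)
$P = 3627$ ($P = 3604 - -23 = 3604 + 23 = 3627$)
$o = -9409$ ($o = \left(-1\right) 9409 = -9409$)
$\frac{P}{o} = \frac{3627}{-9409} = 3627 \left(- \frac{1}{9409}\right) = - \frac{3627}{9409}$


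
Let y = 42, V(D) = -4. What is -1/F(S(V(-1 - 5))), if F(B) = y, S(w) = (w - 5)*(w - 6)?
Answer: -1/42 ≈ -0.023810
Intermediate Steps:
S(w) = (-6 + w)*(-5 + w) (S(w) = (-5 + w)*(-6 + w) = (-6 + w)*(-5 + w))
F(B) = 42
-1/F(S(V(-1 - 5))) = -1/42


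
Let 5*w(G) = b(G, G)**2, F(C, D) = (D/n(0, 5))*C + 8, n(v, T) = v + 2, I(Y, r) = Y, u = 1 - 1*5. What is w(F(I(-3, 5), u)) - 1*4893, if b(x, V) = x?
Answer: -24269/5 ≈ -4853.8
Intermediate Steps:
u = -4 (u = 1 - 5 = -4)
n(v, T) = 2 + v
F(C, D) = 8 + C*D/2 (F(C, D) = (D/(2 + 0))*C + 8 = (D/2)*C + 8 = C*D/2 + 8 = 8 + C*D/2)
w(G) = G**2/5
w(F(I(-3, 5), u)) - 1*4893 = (8 + (1/2)*(-3)*(-4))**2/5 - 1*4893 = (8 + 6)**2/5 - 4893 = (1/5)*14**2 - 4893 = (1/5)*196 - 4893 = 196/5 - 4893 = -24269/5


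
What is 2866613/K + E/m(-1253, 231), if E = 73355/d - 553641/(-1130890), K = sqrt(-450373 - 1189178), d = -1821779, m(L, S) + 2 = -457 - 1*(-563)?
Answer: 925655111389/214264091944240 - 2866613*I*sqrt(471)/27789 ≈ 0.0043202 - 2238.8*I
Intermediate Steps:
m(L, S) = 104 (m(L, S) = -2 + (-457 - 1*(-563)) = -2 + (-457 + 563) = -2 + 106 = 104)
K = 59*I*sqrt(471) (K = sqrt(-1639551) = 59*I*sqrt(471) ≈ 1280.4*I)
E = 925655111389/2060231653310 (E = 73355/(-1821779) - 553641/(-1130890) = 73355*(-1/1821779) - 553641*(-1/1130890) = -73355/1821779 + 553641/1130890 = 925655111389/2060231653310 ≈ 0.44930)
2866613/K + E/m(-1253, 231) = 2866613/((59*I*sqrt(471))) + (925655111389/2060231653310)/104 = 2866613*(-I*sqrt(471)/27789) + (925655111389/2060231653310)*(1/104) = -2866613*I*sqrt(471)/27789 + 925655111389/214264091944240 = 925655111389/214264091944240 - 2866613*I*sqrt(471)/27789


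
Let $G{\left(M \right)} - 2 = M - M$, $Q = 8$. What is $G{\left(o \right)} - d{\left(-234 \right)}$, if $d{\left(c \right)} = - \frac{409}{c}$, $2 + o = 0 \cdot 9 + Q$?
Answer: $\frac{59}{234} \approx 0.25214$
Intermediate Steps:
$o = 6$ ($o = -2 + \left(0 \cdot 9 + 8\right) = -2 + \left(0 + 8\right) = -2 + 8 = 6$)
$G{\left(M \right)} = 2$ ($G{\left(M \right)} = 2 + \left(M - M\right) = 2 + 0 = 2$)
$G{\left(o \right)} - d{\left(-234 \right)} = 2 - - \frac{409}{-234} = 2 - \left(-409\right) \left(- \frac{1}{234}\right) = 2 - \frac{409}{234} = \frac{59}{234}$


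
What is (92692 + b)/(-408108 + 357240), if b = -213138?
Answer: 60223/25434 ≈ 2.3678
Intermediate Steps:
(92692 + b)/(-408108 + 357240) = (92692 - 213138)/(-408108 + 357240) = -120446/(-50868) = -120446*(-1/50868) = 60223/25434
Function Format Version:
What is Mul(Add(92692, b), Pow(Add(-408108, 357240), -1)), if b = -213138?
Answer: Rational(60223, 25434) ≈ 2.3678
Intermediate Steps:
Mul(Add(92692, b), Pow(Add(-408108, 357240), -1)) = Mul(Add(92692, -213138), Pow(Add(-408108, 357240), -1)) = Mul(-120446, Pow(-50868, -1)) = Mul(-120446, Rational(-1, 50868)) = Rational(60223, 25434)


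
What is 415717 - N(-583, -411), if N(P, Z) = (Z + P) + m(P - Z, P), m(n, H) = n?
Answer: 416883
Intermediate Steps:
N(P, Z) = 2*P (N(P, Z) = (Z + P) + (P - Z) = (P + Z) + (P - Z) = 2*P)
415717 - N(-583, -411) = 415717 - 2*(-583) = 415717 - 1*(-1166) = 415717 + 1166 = 416883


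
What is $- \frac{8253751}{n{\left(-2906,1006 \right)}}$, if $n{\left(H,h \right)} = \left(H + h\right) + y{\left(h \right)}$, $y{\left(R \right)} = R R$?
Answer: $- \frac{8253751}{1010136} \approx -8.1709$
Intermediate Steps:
$y{\left(R \right)} = R^{2}$
$n{\left(H,h \right)} = H + h + h^{2}$ ($n{\left(H,h \right)} = \left(H + h\right) + h^{2} = H + h + h^{2}$)
$- \frac{8253751}{n{\left(-2906,1006 \right)}} = - \frac{8253751}{-2906 + 1006 + 1006^{2}} = - \frac{8253751}{-2906 + 1006 + 1012036} = - \frac{8253751}{1010136}$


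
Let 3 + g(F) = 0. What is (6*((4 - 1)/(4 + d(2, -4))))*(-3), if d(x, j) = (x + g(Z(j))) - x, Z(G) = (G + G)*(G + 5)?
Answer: -54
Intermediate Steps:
Z(G) = 2*G*(5 + G) (Z(G) = (2*G)*(5 + G) = 2*G*(5 + G))
g(F) = -3 (g(F) = -3 + 0 = -3)
d(x, j) = -3 (d(x, j) = (x - 3) - x = (-3 + x) - x = -3)
(6*((4 - 1)/(4 + d(2, -4))))*(-3) = (6*((4 - 1)/(4 - 3)))*(-3) = (6*(3/1))*(-3) = (6*(3*1))*(-3) = (6*3)*(-3) = 18*(-3) = -54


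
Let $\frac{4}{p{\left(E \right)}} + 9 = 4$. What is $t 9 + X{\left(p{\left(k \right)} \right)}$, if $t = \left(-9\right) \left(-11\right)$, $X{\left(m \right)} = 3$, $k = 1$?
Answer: $894$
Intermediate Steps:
$p{\left(E \right)} = - \frac{4}{5}$ ($p{\left(E \right)} = \frac{4}{-9 + 4} = \frac{4}{-5} = 4 \left(- \frac{1}{5}\right) = - \frac{4}{5}$)
$t = 99$
$t 9 + X{\left(p{\left(k \right)} \right)} = 99 \cdot 9 + 3 = 891 + 3 = 894$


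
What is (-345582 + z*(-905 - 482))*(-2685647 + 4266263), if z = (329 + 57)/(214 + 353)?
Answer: -34506669554624/63 ≈ -5.4772e+11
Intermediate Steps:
z = 386/567 ≈ 0.68078
(-345582 + z*(-905 - 482))*(-2685647 + 4266263) = (-345582 + 386*(-905 - 482)/567)*(-2685647 + 4266263) = (-345582 + (386/567)*(-1387))*1580616 = (-345582 - 535382/567)*1580616 = -196480376/567*1580616 = -34506669554624/63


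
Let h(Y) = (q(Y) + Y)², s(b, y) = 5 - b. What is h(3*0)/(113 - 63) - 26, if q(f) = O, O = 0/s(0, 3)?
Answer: -26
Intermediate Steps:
O = 0 (O = 0/(5 - 1*0) = 0/(5 + 0) = 0/5 = 0*(⅕) = 0)
q(f) = 0
h(Y) = Y² (h(Y) = (0 + Y)² = Y²)
h(3*0)/(113 - 63) - 26 = (3*0)²/(113 - 63) - 26 = 0²/50 - 26 = (1/50)*0 - 26 = 0 - 26 = -26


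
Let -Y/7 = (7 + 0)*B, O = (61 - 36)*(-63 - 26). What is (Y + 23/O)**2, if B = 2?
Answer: 47555833329/4950625 ≈ 9606.0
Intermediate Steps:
O = -2225 (O = 25*(-89) = -2225)
Y = -98 (Y = -7*(7 + 0)*2 = -49*2 = -7*14 = -98)
(Y + 23/O)**2 = (-98 + 23/(-2225))**2 = (-98 + 23*(-1/2225))**2 = (-98 - 23/2225)**2 = (-218073/2225)**2 = 47555833329/4950625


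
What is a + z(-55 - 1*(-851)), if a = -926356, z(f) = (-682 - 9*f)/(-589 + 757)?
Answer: -77817827/84 ≈ -9.2640e+5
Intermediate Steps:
z(f) = -341/84 - 3*f/56 (z(f) = (-682 - 9*f)/168 = (-682 - 9*f)*(1/168) = -341/84 - 3*f/56)
a + z(-55 - 1*(-851)) = -926356 + (-341/84 - 3*(-55 - 1*(-851))/56) = -926356 + (-341/84 - 3*(-55 + 851)/56) = -926356 + (-341/84 - 3/56*796) = -926356 + (-341/84 - 597/14) = -926356 - 3923/84 = -77817827/84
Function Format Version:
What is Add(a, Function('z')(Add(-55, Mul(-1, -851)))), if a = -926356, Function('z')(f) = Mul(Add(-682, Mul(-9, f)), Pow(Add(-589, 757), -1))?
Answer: Rational(-77817827, 84) ≈ -9.2640e+5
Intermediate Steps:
Function('z')(f) = Add(Rational(-341, 84), Mul(Rational(-3, 56), f)) (Function('z')(f) = Mul(Add(-682, Mul(-9, f)), Pow(168, -1)) = Mul(Add(-682, Mul(-9, f)), Rational(1, 168)) = Add(Rational(-341, 84), Mul(Rational(-3, 56), f)))
Add(a, Function('z')(Add(-55, Mul(-1, -851)))) = Add(-926356, Add(Rational(-341, 84), Mul(Rational(-3, 56), Add(-55, Mul(-1, -851))))) = Add(-926356, Add(Rational(-341, 84), Mul(Rational(-3, 56), Add(-55, 851)))) = Add(-926356, Add(Rational(-341, 84), Mul(Rational(-3, 56), 796))) = Add(-926356, Add(Rational(-341, 84), Rational(-597, 14))) = Add(-926356, Rational(-3923, 84)) = Rational(-77817827, 84)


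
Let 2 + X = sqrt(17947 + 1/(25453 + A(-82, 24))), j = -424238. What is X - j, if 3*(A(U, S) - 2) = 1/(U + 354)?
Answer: 424236 + sqrt(7743163431744472363)/20771281 ≈ 4.2437e+5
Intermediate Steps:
A(U, S) = 2 + 1/(3*(354 + U)) (A(U, S) = 2 + 1/(3*(U + 354)) = 2 + 1/(3*(354 + U)))
X = -2 + sqrt(7743163431744472363)/20771281 (X = -2 + sqrt(17947 + 1/(25453 + (2125 + 6*(-82))/(3*(354 - 82)))) = -2 + sqrt(17947 + 1/(25453 + (1/3)*(2125 - 492)/272)) = -2 + sqrt(17947 + 1/(25453 + (1/3)*(1/272)*1633)) = -2 + sqrt(17947 + 1/(25453 + 1633/816)) = -2 + sqrt(17947 + 1/(20771281/816)) = -2 + sqrt(17947 + 816/20771281) = -2 + sqrt(372782180923/20771281) = -2 + sqrt(7743163431744472363)/20771281 ≈ 131.97)
X - j = (-2 + sqrt(7743163431744472363)/20771281) - 1*(-424238) = (-2 + sqrt(7743163431744472363)/20771281) + 424238 = 424236 + sqrt(7743163431744472363)/20771281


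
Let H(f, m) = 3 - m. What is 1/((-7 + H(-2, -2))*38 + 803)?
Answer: 1/727 ≈ 0.0013755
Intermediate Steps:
1/((-7 + H(-2, -2))*38 + 803) = 1/((-7 + (3 - 1*(-2)))*38 + 803) = 1/((-7 + (3 + 2))*38 + 803) = 1/((-7 + 5)*38 + 803) = 1/(-2*38 + 803) = 1/(-76 + 803) = 1/727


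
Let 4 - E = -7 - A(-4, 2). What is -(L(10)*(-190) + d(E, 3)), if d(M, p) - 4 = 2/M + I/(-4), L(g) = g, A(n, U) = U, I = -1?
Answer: 98571/52 ≈ 1895.6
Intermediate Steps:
E = 13 (E = 4 - (-7 - 1*2) = 4 - (-7 - 2) = 4 - 1*(-9) = 4 + 9 = 13)
d(M, p) = 17/4 + 2/M (d(M, p) = 4 + (2/M - 1/(-4)) = 4 + (2/M - 1*(-¼)) = 4 + (2/M + ¼) = 4 + (¼ + 2/M) = 17/4 + 2/M)
-(L(10)*(-190) + d(E, 3)) = -(10*(-190) + (17/4 + 2/13)) = -(-1900 + (17/4 + 2*(1/13))) = -(-1900 + (17/4 + 2/13)) = -(-1900 + 229/52) = -1*(-98571/52) = 98571/52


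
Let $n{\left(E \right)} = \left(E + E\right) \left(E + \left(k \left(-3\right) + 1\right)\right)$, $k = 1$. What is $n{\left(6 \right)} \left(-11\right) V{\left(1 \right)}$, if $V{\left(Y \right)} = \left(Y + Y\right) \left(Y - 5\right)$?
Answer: $4224$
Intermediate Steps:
$V{\left(Y \right)} = 2 Y \left(-5 + Y\right)$
$n{\left(E \right)} = 2 E \left(-2 + E\right)$ ($n{\left(E \right)} = \left(E + E\right) \left(E + \left(1 \left(-3\right) + 1\right)\right) = 2 E \left(E + \left(-3 + 1\right)\right) = 2 E \left(E - 2\right) = 2 E \left(-2 + E\right)$)
$n{\left(6 \right)} \left(-11\right) V{\left(1 \right)} = 2 \cdot 6 \left(-2 + 6\right) \left(-11\right) 2 \cdot 1 \left(-5 + 1\right) = 2 \cdot 6 \cdot 4 \left(-11\right) 2 \cdot 1 \left(-4\right) = 48 \left(-11\right) \left(-8\right) = \left(-528\right) \left(-8\right) = 4224$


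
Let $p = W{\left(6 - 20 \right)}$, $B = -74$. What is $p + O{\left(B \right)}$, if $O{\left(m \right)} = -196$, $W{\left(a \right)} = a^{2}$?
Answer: $0$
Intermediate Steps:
$p = 196$ ($p = \left(6 - 20\right)^{2} = \left(-14\right)^{2} = 196$)
$p + O{\left(B \right)} = 196 - 196 = 0$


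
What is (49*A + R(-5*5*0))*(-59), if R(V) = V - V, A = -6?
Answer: 17346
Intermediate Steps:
R(V) = 0
(49*A + R(-5*5*0))*(-59) = (49*(-6) + 0)*(-59) = (-294 + 0)*(-59) = -294*(-59) = 17346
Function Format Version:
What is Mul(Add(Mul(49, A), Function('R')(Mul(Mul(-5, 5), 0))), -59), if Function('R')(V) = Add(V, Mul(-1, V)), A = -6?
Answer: 17346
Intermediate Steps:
Function('R')(V) = 0
Mul(Add(Mul(49, A), Function('R')(Mul(Mul(-5, 5), 0))), -59) = Mul(Add(Mul(49, -6), 0), -59) = Mul(Add(-294, 0), -59) = Mul(-294, -59) = 17346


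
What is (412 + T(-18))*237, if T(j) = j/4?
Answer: 193155/2 ≈ 96578.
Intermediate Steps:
T(j) = j/4 (T(j) = j*(¼) = j/4)
(412 + T(-18))*237 = (412 + (¼)*(-18))*237 = (412 - 9/2)*237 = (815/2)*237 = 193155/2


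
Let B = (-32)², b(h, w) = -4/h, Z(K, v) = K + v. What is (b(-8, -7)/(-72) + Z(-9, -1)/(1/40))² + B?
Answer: 3339108865/20736 ≈ 1.6103e+5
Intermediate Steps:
B = 1024
(b(-8, -7)/(-72) + Z(-9, -1)/(1/40))² + B = (-4/(-8)/(-72) + (-9 - 1)/(1/40))² + 1024 = (-4*(-⅛)*(-1/72) - 10/1/40)² + 1024 = ((½)*(-1/72) - 10*40)² + 1024 = (-1/144 - 400)² + 1024 = (-57601/144)² + 1024 = 3317875201/20736 + 1024 = 3339108865/20736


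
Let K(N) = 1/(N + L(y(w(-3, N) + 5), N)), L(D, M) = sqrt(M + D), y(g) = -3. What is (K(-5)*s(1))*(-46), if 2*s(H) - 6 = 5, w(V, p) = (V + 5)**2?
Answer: 115/3 + 46*I*sqrt(2)/3 ≈ 38.333 + 21.685*I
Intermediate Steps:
w(V, p) = (5 + V)**2
L(D, M) = sqrt(D + M)
s(H) = 11/2 (s(H) = 3 + (1/2)*5 = 3 + 5/2 = 11/2)
K(N) = 1/(N + sqrt(-3 + N))
(K(-5)*s(1))*(-46) = ((11/2)/(-5 + sqrt(-3 - 5)))*(-46) = ((11/2)/(-5 + sqrt(-8)))*(-46) = ((11/2)/(-5 + 2*I*sqrt(2)))*(-46) = (11/(2*(-5 + 2*I*sqrt(2))))*(-46) = -253/(-5 + 2*I*sqrt(2))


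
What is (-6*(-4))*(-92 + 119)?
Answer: 648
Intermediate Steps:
(-6*(-4))*(-92 + 119) = 24*27 = 648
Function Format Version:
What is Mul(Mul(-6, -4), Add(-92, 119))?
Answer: 648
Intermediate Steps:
Mul(Mul(-6, -4), Add(-92, 119)) = Mul(24, 27) = 648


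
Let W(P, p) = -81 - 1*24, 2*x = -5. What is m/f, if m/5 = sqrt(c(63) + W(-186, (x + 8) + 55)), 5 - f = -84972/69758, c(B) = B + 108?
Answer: 174395*sqrt(66)/216881 ≈ 6.5326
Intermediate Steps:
c(B) = 108 + B
f = 216881/34879 (f = 5 - (-84972)/69758 = 5 - 1*(-42486/34879) = 5 + 42486/34879 = 216881/34879 ≈ 6.2181)
x = -5/2 (x = (1/2)*(-5) = -5/2 ≈ -2.5000)
W(P, p) = -105 (W(P, p) = -81 - 24 = -105)
m = 5*sqrt(66) (m = 5*sqrt((108 + 63) - 105) = 5*sqrt(171 - 105) = 5*sqrt(66) ≈ 40.620)
m/f = (5*sqrt(66))/(216881/34879) = (5*sqrt(66))*(34879/216881) = 174395*sqrt(66)/216881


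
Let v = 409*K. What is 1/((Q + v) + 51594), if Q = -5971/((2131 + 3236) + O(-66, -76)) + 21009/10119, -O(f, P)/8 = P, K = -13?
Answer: 20153675/932673320717 ≈ 2.1608e-5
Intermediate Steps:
O(f, P) = -8*P
Q = 21702742/20153675 (Q = -5971/((2131 + 3236) - 8*(-76)) + 21009/10119 = -5971/(5367 + 608) + 21009*(1/10119) = -5971/5975 + 7003/3373 = 21702742/20153675 ≈ 1.0769)
v = -5317 (v = 409*(-13) = -5317)
1/((Q + v) + 51594) = 1/((21702742/20153675 - 5317) + 51594) = 1/(-107135387233/20153675 + 51594) = 1/(932673320717/20153675) = 20153675/932673320717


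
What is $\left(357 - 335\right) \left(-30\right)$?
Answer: $-660$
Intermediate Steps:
$\left(357 - 335\right) \left(-30\right) = 22 \left(-30\right) = -660$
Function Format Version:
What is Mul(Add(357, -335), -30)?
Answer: -660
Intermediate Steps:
Mul(Add(357, -335), -30) = Mul(22, -30) = -660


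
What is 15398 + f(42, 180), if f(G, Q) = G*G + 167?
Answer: 17329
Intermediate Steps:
f(G, Q) = 167 + G**2 (f(G, Q) = G**2 + 167 = 167 + G**2)
15398 + f(42, 180) = 15398 + (167 + 42**2) = 15398 + (167 + 1764) = 15398 + 1931 = 17329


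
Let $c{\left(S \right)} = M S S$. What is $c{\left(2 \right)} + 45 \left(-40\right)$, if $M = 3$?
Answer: $-1788$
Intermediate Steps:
$c{\left(S \right)} = 3 S^{2}$ ($c{\left(S \right)} = 3 S S = 3 S^{2}$)
$c{\left(2 \right)} + 45 \left(-40\right) = 3 \cdot 2^{2} + 45 \left(-40\right) = 3 \cdot 4 - 1800 = 12 - 1800 = -1788$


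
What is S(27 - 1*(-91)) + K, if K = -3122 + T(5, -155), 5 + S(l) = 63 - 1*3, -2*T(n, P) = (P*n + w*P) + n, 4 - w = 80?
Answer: -8572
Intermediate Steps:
w = -76 (w = 4 - 1*80 = 4 - 80 = -76)
T(n, P) = 38*P - n/2 - P*n/2 (T(n, P) = -((P*n - 76*P) + n)/2 = -((-76*P + P*n) + n)/2 = -(n - 76*P + P*n)/2 = 38*P - n/2 - P*n/2)
S(l) = 55 (S(l) = -5 + (63 - 1*3) = -5 + (63 - 3) = -5 + 60 = 55)
K = -8627 (K = -3122 + (38*(-155) - 1/2*5 - 1/2*(-155)*5) = -3122 + (-5890 - 5/2 + 775/2) = -3122 - 5505 = -8627)
S(27 - 1*(-91)) + K = 55 - 8627 = -8572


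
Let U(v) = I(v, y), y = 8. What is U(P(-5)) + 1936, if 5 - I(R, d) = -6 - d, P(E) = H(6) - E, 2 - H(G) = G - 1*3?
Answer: 1955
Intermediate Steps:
H(G) = 5 - G (H(G) = 2 - (G - 1*3) = 2 - (G - 3) = 2 - (-3 + G) = 2 + (3 - G) = 5 - G)
P(E) = -1 - E (P(E) = (5 - 1*6) - E = (5 - 6) - E = -1 - E)
I(R, d) = 11 + d (I(R, d) = 5 - (-6 - d) = 5 + (6 + d) = 11 + d)
U(v) = 19 (U(v) = 11 + 8 = 19)
U(P(-5)) + 1936 = 19 + 1936 = 1955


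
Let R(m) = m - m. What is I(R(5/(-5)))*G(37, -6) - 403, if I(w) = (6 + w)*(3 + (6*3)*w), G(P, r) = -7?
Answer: -529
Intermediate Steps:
R(m) = 0
I(w) = (3 + 18*w)*(6 + w) (I(w) = (6 + w)*(3 + 18*w) = (3 + 18*w)*(6 + w))
I(R(5/(-5)))*G(37, -6) - 403 = (18 + 18*0**2 + 111*0)*(-7) - 403 = (18 + 18*0 + 0)*(-7) - 403 = (18 + 0 + 0)*(-7) - 403 = 18*(-7) - 403 = -126 - 403 = -529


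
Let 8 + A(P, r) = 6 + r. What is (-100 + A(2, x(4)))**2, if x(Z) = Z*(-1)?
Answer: 11236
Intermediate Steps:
x(Z) = -Z
A(P, r) = -2 + r (A(P, r) = -8 + (6 + r) = -2 + r)
(-100 + A(2, x(4)))**2 = (-100 + (-2 - 1*4))**2 = (-100 + (-2 - 4))**2 = (-100 - 6)**2 = (-106)**2 = 11236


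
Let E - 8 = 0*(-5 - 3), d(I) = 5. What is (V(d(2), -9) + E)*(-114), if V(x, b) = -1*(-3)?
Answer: -1254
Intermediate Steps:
E = 8 (E = 8 + 0*(-5 - 3) = 8 + 0*(-8) = 8 + 0 = 8)
V(x, b) = 3
(V(d(2), -9) + E)*(-114) = (3 + 8)*(-114) = 11*(-114) = -1254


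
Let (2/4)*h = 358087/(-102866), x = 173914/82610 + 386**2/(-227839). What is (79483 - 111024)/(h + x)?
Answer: 15266799691339103435/2667449728847946 ≈ 5723.4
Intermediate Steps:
x = 13657916143/9410889895 (x = 173914*(1/82610) + 148996*(-1/227839) = 86957/41305 - 148996/227839 = 13657916143/9410889895 ≈ 1.4513)
h = -358087/51433 (h = 2*(358087/(-102866)) = 2*(358087*(-1/102866)) = 2*(-358087/102866) = -358087/51433 ≈ -6.9622)
(79483 - 111024)/(h + x) = (79483 - 111024)/(-358087/51433 + 13657916143/9410889895) = -31541/(-2667449728847946/484030299969535) = -31541*(-484030299969535/2667449728847946) = 15266799691339103435/2667449728847946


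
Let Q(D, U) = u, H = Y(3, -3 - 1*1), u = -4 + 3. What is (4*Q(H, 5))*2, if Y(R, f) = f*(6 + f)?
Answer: -8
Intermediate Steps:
u = -1
H = -8 (H = (-3 - 1*1)*(6 + (-3 - 1*1)) = (-3 - 1)*(6 + (-3 - 1)) = -4*(6 - 4) = -4*2 = -8)
Q(D, U) = -1
(4*Q(H, 5))*2 = (4*(-1))*2 = -4*2 = -8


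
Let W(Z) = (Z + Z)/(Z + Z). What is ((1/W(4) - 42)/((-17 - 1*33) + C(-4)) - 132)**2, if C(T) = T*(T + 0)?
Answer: 19775809/1156 ≈ 17107.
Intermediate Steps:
C(T) = T**2 (C(T) = T*T = T**2)
W(Z) = 1 (W(Z) = (2*Z)/((2*Z)) = (2*Z)*(1/(2*Z)) = 1)
((1/W(4) - 42)/((-17 - 1*33) + C(-4)) - 132)**2 = ((1/1 - 42)/((-17 - 1*33) + (-4)**2) - 132)**2 = ((1 - 42)/((-17 - 33) + 16) - 132)**2 = (-41/(-50 + 16) - 132)**2 = (-41/(-34) - 132)**2 = (-41*(-1/34) - 132)**2 = (41/34 - 132)**2 = (-4447/34)**2 = 19775809/1156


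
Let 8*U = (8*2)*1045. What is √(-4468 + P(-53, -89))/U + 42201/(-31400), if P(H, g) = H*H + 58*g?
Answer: -42201/31400 + I*√6821/2090 ≈ -1.344 + 0.039516*I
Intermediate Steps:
U = 2090 (U = ((8*2)*1045)/8 = (16*1045)/8 = (⅛)*16720 = 2090)
P(H, g) = H² + 58*g
√(-4468 + P(-53, -89))/U + 42201/(-31400) = √(-4468 + ((-53)² + 58*(-89)))/2090 + 42201/(-31400) = √(-4468 + (2809 - 5162))*(1/2090) + 42201*(-1/31400) = √(-4468 - 2353)*(1/2090) - 42201/31400 = √(-6821)*(1/2090) - 42201/31400 = (I*√6821)*(1/2090) - 42201/31400 = I*√6821/2090 - 42201/31400 = -42201/31400 + I*√6821/2090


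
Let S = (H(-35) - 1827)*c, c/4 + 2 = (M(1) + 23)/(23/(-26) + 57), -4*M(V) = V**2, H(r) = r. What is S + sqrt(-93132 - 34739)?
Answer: 17327772/1459 + I*sqrt(127871) ≈ 11876.0 + 357.59*I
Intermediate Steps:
M(V) = -V**2/4
c = -9306/1459 (c = -8 + 4*((-1/4*1**2 + 23)/(23/(-26) + 57)) = -8 + 4*((-1/4*1 + 23)/(23*(-1/26) + 57)) = -8 + 4*((-1/4 + 23)/(-23/26 + 57)) = -8 + 4*(91/(4*(1459/26))) = -8 + 4*((91/4)*(26/1459)) = -8 + 4*(1183/2918) = -8 + 2366/1459 = -9306/1459 ≈ -6.3783)
S = 17327772/1459 (S = (-35 - 1827)*(-9306/1459) = -1862*(-9306/1459) = 17327772/1459 ≈ 11876.)
S + sqrt(-93132 - 34739) = 17327772/1459 + sqrt(-93132 - 34739) = 17327772/1459 + sqrt(-127871) = 17327772/1459 + I*sqrt(127871)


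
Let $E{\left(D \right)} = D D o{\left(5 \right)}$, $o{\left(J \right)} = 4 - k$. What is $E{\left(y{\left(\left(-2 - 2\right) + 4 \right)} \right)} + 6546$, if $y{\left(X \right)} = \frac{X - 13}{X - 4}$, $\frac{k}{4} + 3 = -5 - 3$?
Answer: $7053$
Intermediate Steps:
$k = -44$ ($k = -12 + 4 \left(-5 - 3\right) = -12 + 4 \left(-8\right) = -12 - 32 = -44$)
$o{\left(J \right)} = 48$ ($o{\left(J \right)} = 4 - -44 = 4 + 44 = 48$)
$y{\left(X \right)} = \frac{-13 + X}{-4 + X}$
$E{\left(D \right)} = 48 D^{2}$ ($E{\left(D \right)} = D D 48 = D^{2} \cdot 48 = 48 D^{2}$)
$E{\left(y{\left(\left(-2 - 2\right) + 4 \right)} \right)} + 6546 = 48 \left(\frac{-13 + \left(\left(-2 - 2\right) + 4\right)}{-4 + \left(\left(-2 - 2\right) + 4\right)}\right)^{2} + 6546 = 48 \left(\frac{-13 + \left(-4 + 4\right)}{-4 + \left(-4 + 4\right)}\right)^{2} + 6546 = 48 \left(\frac{-13 + 0}{-4 + 0}\right)^{2} + 6546 = 48 \left(\frac{1}{-4} \left(-13\right)\right)^{2} + 6546 = 48 \left(\left(- \frac{1}{4}\right) \left(-13\right)\right)^{2} + 6546 = 48 \left(\frac{13}{4}\right)^{2} + 6546 = 48 \cdot \frac{169}{16} + 6546 = 507 + 6546 = 7053$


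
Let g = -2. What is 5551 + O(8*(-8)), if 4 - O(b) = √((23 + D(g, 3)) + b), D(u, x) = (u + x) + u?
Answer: 5555 - I*√42 ≈ 5555.0 - 6.4807*I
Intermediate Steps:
D(u, x) = x + 2*u
O(b) = 4 - √(22 + b) (O(b) = 4 - √((23 + (3 + 2*(-2))) + b) = 4 - √((23 + (3 - 4)) + b) = 4 - √((23 - 1) + b) = 4 - √(22 + b))
5551 + O(8*(-8)) = 5551 + (4 - √(22 + 8*(-8))) = 5551 + (4 - √(22 - 64)) = 5551 + (4 - √(-42)) = 5551 + (4 - I*√42) = 5555 - I*√42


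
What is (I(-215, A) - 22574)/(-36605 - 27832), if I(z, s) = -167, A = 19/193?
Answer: 22741/64437 ≈ 0.35292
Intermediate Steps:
A = 19/193 (A = 19*(1/193) = 19/193 ≈ 0.098446)
(I(-215, A) - 22574)/(-36605 - 27832) = (-167 - 22574)/(-36605 - 27832) = -22741/(-64437) = -22741*(-1/64437) = 22741/64437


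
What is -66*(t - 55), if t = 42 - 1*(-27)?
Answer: -924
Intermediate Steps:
t = 69 (t = 42 + 27 = 69)
-66*(t - 55) = -66*(69 - 55) = -66*14 = -924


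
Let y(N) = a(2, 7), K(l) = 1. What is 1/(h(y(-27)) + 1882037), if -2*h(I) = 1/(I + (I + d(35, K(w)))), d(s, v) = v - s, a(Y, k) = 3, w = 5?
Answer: 56/105394073 ≈ 5.3134e-7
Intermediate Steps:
y(N) = 3
h(I) = -1/(2*(-34 + 2*I)) (h(I) = -1/(2*(I + (I + (1 - 1*35)))) = -1/(2*(I + (I + (1 - 35)))) = -1/(2*(I + (I - 34))) = -1/(2*(I + (-34 + I))) = -1/(2*(-34 + 2*I)))
1/(h(y(-27)) + 1882037) = 1/(-1/(-68 + 4*3) + 1882037) = 1/(-1/(-68 + 12) + 1882037) = 1/(-1/(-56) + 1882037) = 1/(-1*(-1/56) + 1882037) = 1/(1/56 + 1882037) = 1/(105394073/56) = 56/105394073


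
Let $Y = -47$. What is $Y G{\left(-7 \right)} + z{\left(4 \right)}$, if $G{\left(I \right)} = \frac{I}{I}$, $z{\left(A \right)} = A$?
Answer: $-43$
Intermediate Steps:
$G{\left(I \right)} = 1$
$Y G{\left(-7 \right)} + z{\left(4 \right)} = \left(-47\right) 1 + 4 = -47 + 4 = -43$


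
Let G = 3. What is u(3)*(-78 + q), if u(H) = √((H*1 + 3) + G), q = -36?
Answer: -342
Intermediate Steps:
u(H) = √(6 + H) (u(H) = √((H*1 + 3) + 3) = √((H + 3) + 3) = √((3 + H) + 3) = √(6 + H))
u(3)*(-78 + q) = √(6 + 3)*(-78 - 36) = √9*(-114) = 3*(-114) = -342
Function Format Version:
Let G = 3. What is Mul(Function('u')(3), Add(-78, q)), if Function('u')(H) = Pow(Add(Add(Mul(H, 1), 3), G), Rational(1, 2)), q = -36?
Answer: -342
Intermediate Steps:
Function('u')(H) = Pow(Add(6, H), Rational(1, 2)) (Function('u')(H) = Pow(Add(Add(Mul(H, 1), 3), 3), Rational(1, 2)) = Pow(Add(Add(H, 3), 3), Rational(1, 2)) = Pow(Add(Add(3, H), 3), Rational(1, 2)) = Pow(Add(6, H), Rational(1, 2)))
Mul(Function('u')(3), Add(-78, q)) = Mul(Pow(Add(6, 3), Rational(1, 2)), Add(-78, -36)) = Mul(Pow(9, Rational(1, 2)), -114) = Mul(3, -114) = -342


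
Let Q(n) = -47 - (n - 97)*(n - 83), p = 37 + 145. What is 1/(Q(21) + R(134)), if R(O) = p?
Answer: -1/4577 ≈ -0.00021848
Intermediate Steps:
p = 182
Q(n) = -47 - (-97 + n)*(-83 + n)
R(O) = 182
1/(Q(21) + R(134)) = 1/((-8098 - 1*21² + 180*21) + 182) = 1/((-8098 - 1*441 + 3780) + 182) = 1/((-8098 - 441 + 3780) + 182) = 1/(-4759 + 182) = 1/(-4577) = -1/4577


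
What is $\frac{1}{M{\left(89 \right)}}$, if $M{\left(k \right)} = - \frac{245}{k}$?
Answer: $- \frac{89}{245} \approx -0.36327$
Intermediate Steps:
$\frac{1}{M{\left(89 \right)}} = \frac{1}{\left(-245\right) \frac{1}{89}} = \frac{1}{- \frac{245}{89}} = - \frac{89}{245}$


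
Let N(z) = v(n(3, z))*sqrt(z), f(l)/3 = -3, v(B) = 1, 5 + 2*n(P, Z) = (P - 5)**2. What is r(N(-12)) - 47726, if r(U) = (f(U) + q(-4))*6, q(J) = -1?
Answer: -47786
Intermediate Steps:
n(P, Z) = -5/2 + (-5 + P)**2/2 (n(P, Z) = -5/2 + (P - 5)**2/2 = -5/2 + (-5 + P)**2/2)
f(l) = -9 (f(l) = 3*(-3) = -9)
N(z) = sqrt(z) (N(z) = 1*sqrt(z) = sqrt(z))
r(U) = -60 (r(U) = (-9 - 1)*6 = -10*6 = -60)
r(N(-12)) - 47726 = -60 - 47726 = -47786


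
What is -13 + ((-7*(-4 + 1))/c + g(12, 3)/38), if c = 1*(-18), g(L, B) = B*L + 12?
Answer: -1471/114 ≈ -12.904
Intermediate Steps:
g(L, B) = 12 + B*L
c = -18
-13 + ((-7*(-4 + 1))/c + g(12, 3)/38) = -13 + (-7*(-4 + 1)/(-18) + (12 + 3*12)/38) = -13 + (-7*(-3)*(-1/18) + (12 + 36)*(1/38)) = -13 + (21*(-1/18) + 48*(1/38)) = -13 + (-7/6 + 24/19) = -13 + 11/114 = -1471/114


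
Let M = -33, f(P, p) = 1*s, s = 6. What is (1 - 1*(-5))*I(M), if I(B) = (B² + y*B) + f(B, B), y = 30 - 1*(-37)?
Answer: -6696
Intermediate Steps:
f(P, p) = 6 (f(P, p) = 1*6 = 6)
y = 67 (y = 30 + 37 = 67)
I(B) = 6 + B² + 67*B (I(B) = (B² + 67*B) + 6 = 6 + B² + 67*B)
(1 - 1*(-5))*I(M) = (1 - 1*(-5))*(6 + (-33)² + 67*(-33)) = (1 + 5)*(6 + 1089 - 2211) = 6*(-1116) = -6696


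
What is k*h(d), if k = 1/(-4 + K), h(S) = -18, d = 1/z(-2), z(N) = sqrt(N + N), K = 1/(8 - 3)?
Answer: 90/19 ≈ 4.7368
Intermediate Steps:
K = 1/5 ≈ 0.20000
z(N) = sqrt(2)*sqrt(N) (z(N) = sqrt(2*N) = sqrt(2)*sqrt(N))
d = -I/2 (d = 1/(sqrt(2)*sqrt(-2)) = 1/(sqrt(2)*(I*sqrt(2))) = 1/(2*I) = -I/2 ≈ -0.5*I)
k = -5/19 (k = 1/(-4 + 1/5) = 1/(-19/5) = -5/19 ≈ -0.26316)
k*h(d) = -5/19*(-18) = 90/19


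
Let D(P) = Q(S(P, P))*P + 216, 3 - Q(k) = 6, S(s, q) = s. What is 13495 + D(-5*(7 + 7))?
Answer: 13921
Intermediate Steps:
Q(k) = -3 (Q(k) = 3 - 1*6 = 3 - 6 = -3)
D(P) = 216 - 3*P (D(P) = -3*P + 216 = 216 - 3*P)
13495 + D(-5*(7 + 7)) = 13495 + (216 - (-15)*(7 + 7)) = 13495 + (216 - (-15)*14) = 13495 + (216 - 3*(-70)) = 13495 + (216 + 210) = 13495 + 426 = 13921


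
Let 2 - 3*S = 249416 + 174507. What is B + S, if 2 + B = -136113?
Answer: -277422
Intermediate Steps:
S = -141307 (S = 2/3 - (249416 + 174507)/3 = 2/3 - 1/3*423923 = 2/3 - 423923/3 = -141307)
B = -136115 (B = -2 - 136113 = -136115)
B + S = -136115 - 141307 = -277422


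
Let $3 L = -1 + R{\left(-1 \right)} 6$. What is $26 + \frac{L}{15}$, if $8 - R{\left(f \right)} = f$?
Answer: $\frac{1223}{45} \approx 27.178$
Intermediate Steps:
$R{\left(f \right)} = 8 - f$
$L = \frac{53}{3}$ ($L = \frac{-1 + \left(8 - -1\right) 6}{3} = \frac{-1 + \left(8 + 1\right) 6}{3} = \frac{-1 + 9 \cdot 6}{3} = \frac{-1 + 54}{3} = \frac{1}{3} \cdot 53 = \frac{53}{3} \approx 17.667$)
$26 + \frac{L}{15} = 26 + \frac{53}{3 \cdot 15} = 26 + \frac{53}{3} \cdot \frac{1}{15} = 26 + \frac{53}{45} = \frac{1223}{45}$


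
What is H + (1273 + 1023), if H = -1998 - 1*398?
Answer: -100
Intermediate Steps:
H = -2396 (H = -1998 - 398 = -2396)
H + (1273 + 1023) = -2396 + (1273 + 1023) = -2396 + 2296 = -100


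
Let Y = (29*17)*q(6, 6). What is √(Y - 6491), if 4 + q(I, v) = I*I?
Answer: √9285 ≈ 96.359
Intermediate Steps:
q(I, v) = -4 + I² (q(I, v) = -4 + I*I = -4 + I²)
Y = 15776 (Y = (29*17)*(-4 + 6²) = 493*(-4 + 36) = 493*32 = 15776)
√(Y - 6491) = √(15776 - 6491) = √9285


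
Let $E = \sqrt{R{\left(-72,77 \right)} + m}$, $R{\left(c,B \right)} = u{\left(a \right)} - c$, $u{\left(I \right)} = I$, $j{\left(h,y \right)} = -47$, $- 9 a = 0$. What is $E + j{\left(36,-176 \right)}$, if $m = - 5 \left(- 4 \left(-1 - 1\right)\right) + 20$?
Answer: $-47 + 2 \sqrt{13} \approx -39.789$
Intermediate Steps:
$a = 0$ ($a = \left(- \frac{1}{9}\right) 0 = 0$)
$R{\left(c,B \right)} = - c$ ($R{\left(c,B \right)} = 0 - c = - c$)
$m = -20$ ($m = - 5 \left(\left(-4\right) \left(-2\right)\right) + 20 = \left(-5\right) 8 + 20 = -40 + 20 = -20$)
$E = 2 \sqrt{13}$ ($E = \sqrt{\left(-1\right) \left(-72\right) - 20} = \sqrt{72 - 20} = \sqrt{52} = 2 \sqrt{13} \approx 7.2111$)
$E + j{\left(36,-176 \right)} = 2 \sqrt{13} - 47 = -47 + 2 \sqrt{13}$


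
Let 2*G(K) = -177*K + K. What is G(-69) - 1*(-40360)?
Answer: 46432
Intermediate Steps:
G(K) = -88*K (G(K) = (-177*K + K)/2 = (-176*K)/2 = -88*K)
G(-69) - 1*(-40360) = -88*(-69) - 1*(-40360) = 6072 + 40360 = 46432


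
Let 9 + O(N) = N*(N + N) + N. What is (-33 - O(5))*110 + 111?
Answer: -8579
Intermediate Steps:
O(N) = -9 + N + 2*N² (O(N) = -9 + (N*(N + N) + N) = -9 + (N*(2*N) + N) = -9 + (2*N² + N) = -9 + (N + 2*N²) = -9 + N + 2*N²)
(-33 - O(5))*110 + 111 = (-33 - (-9 + 5 + 2*5²))*110 + 111 = (-33 - (-9 + 5 + 2*25))*110 + 111 = (-33 - (-9 + 5 + 50))*110 + 111 = (-33 - 1*46)*110 + 111 = (-33 - 46)*110 + 111 = -79*110 + 111 = -8690 + 111 = -8579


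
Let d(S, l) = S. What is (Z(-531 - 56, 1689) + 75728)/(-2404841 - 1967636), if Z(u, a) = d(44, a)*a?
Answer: -150044/4372477 ≈ -0.034316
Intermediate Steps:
Z(u, a) = 44*a
(Z(-531 - 56, 1689) + 75728)/(-2404841 - 1967636) = (44*1689 + 75728)/(-2404841 - 1967636) = (74316 + 75728)/(-4372477) = 150044*(-1/4372477) = -150044/4372477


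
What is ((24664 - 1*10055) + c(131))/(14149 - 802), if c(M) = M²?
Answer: 3530/1483 ≈ 2.3803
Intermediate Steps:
((24664 - 1*10055) + c(131))/(14149 - 802) = ((24664 - 1*10055) + 131²)/(14149 - 802) = ((24664 - 10055) + 17161)/13347 = (14609 + 17161)*(1/13347) = 31770*(1/13347) = 3530/1483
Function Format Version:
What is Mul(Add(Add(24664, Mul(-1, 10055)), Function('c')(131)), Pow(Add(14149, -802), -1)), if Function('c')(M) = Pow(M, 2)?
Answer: Rational(3530, 1483) ≈ 2.3803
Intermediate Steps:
Mul(Add(Add(24664, Mul(-1, 10055)), Function('c')(131)), Pow(Add(14149, -802), -1)) = Mul(Add(Add(24664, Mul(-1, 10055)), Pow(131, 2)), Pow(Add(14149, -802), -1)) = Mul(Add(Add(24664, -10055), 17161), Pow(13347, -1)) = Mul(Add(14609, 17161), Rational(1, 13347)) = Mul(31770, Rational(1, 13347)) = Rational(3530, 1483)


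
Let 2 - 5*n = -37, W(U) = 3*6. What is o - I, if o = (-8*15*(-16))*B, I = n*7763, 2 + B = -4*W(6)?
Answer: -1013157/5 ≈ -2.0263e+5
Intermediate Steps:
W(U) = 18
n = 39/5 (n = 2/5 - 1/5*(-37) = 2/5 + 37/5 = 39/5 ≈ 7.8000)
B = -74 (B = -2 - 4*18 = -2 - 72 = -74)
I = 302757/5 (I = (39/5)*7763 = 302757/5 ≈ 60551.)
o = -142080 (o = (-8*15*(-16))*(-74) = -120*(-16)*(-74) = 1920*(-74) = -142080)
o - I = -142080 - 1*302757/5 = -142080 - 302757/5 = -1013157/5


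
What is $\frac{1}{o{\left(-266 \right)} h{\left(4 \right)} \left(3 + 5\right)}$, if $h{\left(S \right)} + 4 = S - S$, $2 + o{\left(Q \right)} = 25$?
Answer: $- \frac{1}{736} \approx -0.0013587$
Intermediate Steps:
$o{\left(Q \right)} = 23$ ($o{\left(Q \right)} = -2 + 25 = 23$)
$h{\left(S \right)} = -4$ ($h{\left(S \right)} = -4 + \left(S - S\right) = -4 + 0 = -4$)
$\frac{1}{o{\left(-266 \right)} h{\left(4 \right)} \left(3 + 5\right)} = \frac{1}{23 \left(- 4 \left(3 + 5\right)\right)} = \frac{1}{23 \left(\left(-4\right) 8\right)} = \frac{1}{23 \left(-32\right)} = \frac{1}{-736} = - \frac{1}{736}$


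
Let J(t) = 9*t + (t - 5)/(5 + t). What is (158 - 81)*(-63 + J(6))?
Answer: -686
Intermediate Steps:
J(t) = 9*t + (-5 + t)/(5 + t)
(158 - 81)*(-63 + J(6)) = (158 - 81)*(-63 + (-5 + 9*6**2 + 46*6)/(5 + 6)) = 77*(-63 + (-5 + 9*36 + 276)/11) = 77*(-63 + (-5 + 324 + 276)/11) = 77*(-63 + (1/11)*595) = 77*(-63 + 595/11) = 77*(-98/11) = -686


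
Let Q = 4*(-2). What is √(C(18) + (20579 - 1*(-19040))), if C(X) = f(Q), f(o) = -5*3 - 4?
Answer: 60*√11 ≈ 199.00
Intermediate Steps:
Q = -8
f(o) = -19 (f(o) = -15 - 4 = -19)
C(X) = -19
√(C(18) + (20579 - 1*(-19040))) = √(-19 + (20579 - 1*(-19040))) = √(-19 + (20579 + 19040)) = √(-19 + 39619) = √39600 = 60*√11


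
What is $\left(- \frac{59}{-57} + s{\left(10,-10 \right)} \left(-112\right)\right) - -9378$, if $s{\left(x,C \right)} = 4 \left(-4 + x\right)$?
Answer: $\frac{381389}{57} \approx 6691.0$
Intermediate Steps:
$s{\left(x,C \right)} = -16 + 4 x$
$\left(- \frac{59}{-57} + s{\left(10,-10 \right)} \left(-112\right)\right) - -9378 = \left(- \frac{59}{-57} + \left(-16 + 4 \cdot 10\right) \left(-112\right)\right) - -9378 = \left(\left(-59\right) \left(- \frac{1}{57}\right) + \left(-16 + 40\right) \left(-112\right)\right) + 9378 = \left(\frac{59}{57} + 24 \left(-112\right)\right) + 9378 = \left(\frac{59}{57} - 2688\right) + 9378 = - \frac{153157}{57} + 9378 = \frac{381389}{57}$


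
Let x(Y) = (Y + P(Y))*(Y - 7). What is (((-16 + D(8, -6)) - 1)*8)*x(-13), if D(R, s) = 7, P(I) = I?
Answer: -41600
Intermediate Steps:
x(Y) = 2*Y*(-7 + Y) (x(Y) = (Y + Y)*(Y - 7) = (2*Y)*(-7 + Y) = 2*Y*(-7 + Y))
(((-16 + D(8, -6)) - 1)*8)*x(-13) = (((-16 + 7) - 1)*8)*(2*(-13)*(-7 - 13)) = ((-9 - 1)*8)*(2*(-13)*(-20)) = -10*8*520 = -80*520 = -41600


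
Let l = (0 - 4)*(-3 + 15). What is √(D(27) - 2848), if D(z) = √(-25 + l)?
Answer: √(-2848 + I*√73) ≈ 0.08005 + 53.367*I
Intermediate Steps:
l = -48 (l = -4*12 = -48)
D(z) = I*√73 (D(z) = √(-25 - 48) = √(-73) = I*√73)
√(D(27) - 2848) = √(I*√73 - 2848) = √(-2848 + I*√73)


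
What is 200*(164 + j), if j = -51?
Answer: 22600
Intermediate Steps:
200*(164 + j) = 200*(164 - 51) = 200*113 = 22600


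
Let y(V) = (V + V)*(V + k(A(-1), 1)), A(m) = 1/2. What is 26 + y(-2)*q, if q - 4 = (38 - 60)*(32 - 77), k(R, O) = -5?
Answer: 27858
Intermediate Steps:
A(m) = 1/2
q = 994 (q = 4 + (38 - 60)*(32 - 77) = 4 - 22*(-45) = 4 + 990 = 994)
y(V) = 2*V*(-5 + V) (y(V) = (V + V)*(V - 5) = (2*V)*(-5 + V) = 2*V*(-5 + V))
26 + y(-2)*q = 26 + (2*(-2)*(-5 - 2))*994 = 26 + (2*(-2)*(-7))*994 = 26 + 28*994 = 26 + 27832 = 27858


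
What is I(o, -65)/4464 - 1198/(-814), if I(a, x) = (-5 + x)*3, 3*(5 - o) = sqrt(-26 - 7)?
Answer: 431411/302808 ≈ 1.4247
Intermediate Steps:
o = 5 - I*sqrt(33)/3 (o = 5 - sqrt(-26 - 7)/3 = 5 - I*sqrt(33)/3 ≈ 5.0 - 1.9149*I)
I(a, x) = -15 + 3*x
I(o, -65)/4464 - 1198/(-814) = (-15 + 3*(-65))/4464 - 1198/(-814) = (-15 - 195)*(1/4464) - 1198*(-1/814) = -210*1/4464 + 599/407 = -35/744 + 599/407 = 431411/302808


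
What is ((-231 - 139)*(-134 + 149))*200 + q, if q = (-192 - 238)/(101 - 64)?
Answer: -41070430/37 ≈ -1.1100e+6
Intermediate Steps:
q = -430/37 ≈ -11.622
((-231 - 139)*(-134 + 149))*200 + q = ((-231 - 139)*(-134 + 149))*200 - 430/37 = -370*15*200 - 430/37 = -5550*200 - 430/37 = -1110000 - 430/37 = -41070430/37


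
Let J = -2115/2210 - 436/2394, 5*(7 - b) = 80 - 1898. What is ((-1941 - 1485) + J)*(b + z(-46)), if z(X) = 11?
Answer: -192200282366/146965 ≈ -1.3078e+6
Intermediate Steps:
b = 1853/5 (b = 7 - (80 - 1898)/5 = 7 - 1/5*(-1818) = 7 + 1818/5 = 1853/5 ≈ 370.60)
J = -602687/529074 (J = -2115*1/2210 - 436*1/2394 = -423/442 - 218/1197 = -602687/529074 ≈ -1.1391)
((-1941 - 1485) + J)*(b + z(-46)) = ((-1941 - 1485) - 602687/529074)*(1853/5 + 11) = (-3426 - 602687/529074)*(1908/5) = -1813210211/529074*1908/5 = -192200282366/146965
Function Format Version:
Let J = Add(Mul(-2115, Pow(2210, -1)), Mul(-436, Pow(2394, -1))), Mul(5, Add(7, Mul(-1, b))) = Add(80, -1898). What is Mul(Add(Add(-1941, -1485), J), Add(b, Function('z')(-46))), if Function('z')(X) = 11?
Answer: Rational(-192200282366, 146965) ≈ -1.3078e+6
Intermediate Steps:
b = Rational(1853, 5) (b = Add(7, Mul(Rational(-1, 5), Add(80, -1898))) = Add(7, Mul(Rational(-1, 5), -1818)) = Add(7, Rational(1818, 5)) = Rational(1853, 5) ≈ 370.60)
J = Rational(-602687, 529074) (J = Add(Mul(-2115, Rational(1, 2210)), Mul(-436, Rational(1, 2394))) = Add(Rational(-423, 442), Rational(-218, 1197)) = Rational(-602687, 529074) ≈ -1.1391)
Mul(Add(Add(-1941, -1485), J), Add(b, Function('z')(-46))) = Mul(Add(Add(-1941, -1485), Rational(-602687, 529074)), Add(Rational(1853, 5), 11)) = Mul(Add(-3426, Rational(-602687, 529074)), Rational(1908, 5)) = Mul(Rational(-1813210211, 529074), Rational(1908, 5)) = Rational(-192200282366, 146965)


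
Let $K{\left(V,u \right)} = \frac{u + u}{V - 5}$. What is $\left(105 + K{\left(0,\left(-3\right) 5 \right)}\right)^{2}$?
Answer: $12321$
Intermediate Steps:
$K{\left(V,u \right)} = \frac{2 u}{-5 + V}$
$\left(105 + K{\left(0,\left(-3\right) 5 \right)}\right)^{2} = \left(105 + \frac{2 \left(\left(-3\right) 5\right)}{-5 + 0}\right)^{2} = \left(105 + 2 \left(-15\right) \frac{1}{-5}\right)^{2} = \left(105 + 2 \left(-15\right) \left(- \frac{1}{5}\right)\right)^{2} = \left(105 + 6\right)^{2} = 111^{2} = 12321$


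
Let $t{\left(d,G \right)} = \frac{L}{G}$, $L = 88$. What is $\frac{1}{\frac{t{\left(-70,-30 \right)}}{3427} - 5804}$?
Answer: $- \frac{51405}{298354664} \approx -0.00017229$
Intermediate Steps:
$t{\left(d,G \right)} = \frac{88}{G}$
$\frac{1}{\frac{t{\left(-70,-30 \right)}}{3427} - 5804} = \frac{1}{\frac{88 \frac{1}{-30}}{3427} - 5804} = \frac{1}{88 \left(- \frac{1}{30}\right) \frac{1}{3427} - 5804} = \frac{1}{\left(- \frac{44}{15}\right) \frac{1}{3427} - 5804} = \frac{1}{- \frac{44}{51405} - 5804} = \frac{1}{- \frac{298354664}{51405}} = - \frac{51405}{298354664}$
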